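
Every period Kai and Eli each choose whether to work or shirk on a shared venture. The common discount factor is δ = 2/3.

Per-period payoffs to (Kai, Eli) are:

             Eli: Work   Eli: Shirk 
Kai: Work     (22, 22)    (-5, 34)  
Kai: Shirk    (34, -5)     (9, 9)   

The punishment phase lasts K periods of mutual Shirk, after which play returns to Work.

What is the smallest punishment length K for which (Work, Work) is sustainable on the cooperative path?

2

Need Σ_{k=1}^{K} δ^k ≥ (34−22)/(22−9) = 0.9231 at δ = 2/3.
At K = 1 the sum is 0.6667 < 0.9231; at K = 2 it is 1.1111 ≥ 0.9231.
So the minimum punishment length is K = 2.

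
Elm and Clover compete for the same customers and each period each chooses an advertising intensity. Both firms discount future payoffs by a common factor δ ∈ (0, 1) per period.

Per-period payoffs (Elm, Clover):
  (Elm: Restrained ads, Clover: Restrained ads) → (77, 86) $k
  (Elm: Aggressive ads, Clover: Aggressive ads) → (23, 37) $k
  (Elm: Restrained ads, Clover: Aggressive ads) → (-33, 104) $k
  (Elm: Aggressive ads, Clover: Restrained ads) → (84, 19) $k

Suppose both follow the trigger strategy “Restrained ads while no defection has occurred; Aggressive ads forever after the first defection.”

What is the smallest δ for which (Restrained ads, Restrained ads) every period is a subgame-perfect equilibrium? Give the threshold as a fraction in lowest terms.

Elm: cooperation gives 77 each period; deviation gives 84 once then 23 forever.
  77/(1−δ) ≥ 84 + 23δ/(1−δ) ⇒ δ ≥ 7/61.
Clover: cooperation gives 86 each period; deviation gives 104 once then 37 forever.
  δ ≥ 18/67.
Both must hold, so the binding constraint is Clover's: δ ≥ 18/67.

18/67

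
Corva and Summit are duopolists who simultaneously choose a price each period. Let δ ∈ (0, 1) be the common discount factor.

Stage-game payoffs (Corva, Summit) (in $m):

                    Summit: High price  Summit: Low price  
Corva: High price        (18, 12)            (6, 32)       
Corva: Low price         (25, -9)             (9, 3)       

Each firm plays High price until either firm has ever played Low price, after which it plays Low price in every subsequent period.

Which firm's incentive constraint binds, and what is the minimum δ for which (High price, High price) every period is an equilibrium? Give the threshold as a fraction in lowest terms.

Corva: cooperation gives 18 each period; deviation gives 25 once then 9 forever.
  18/(1−δ) ≥ 25 + 9δ/(1−δ) ⇒ δ ≥ 7/16.
Summit: cooperation gives 12 each period; deviation gives 32 once then 3 forever.
  δ ≥ 20/29.
Both must hold, so the binding constraint is Summit's: δ ≥ 20/29.

Summit; δ ≥ 20/29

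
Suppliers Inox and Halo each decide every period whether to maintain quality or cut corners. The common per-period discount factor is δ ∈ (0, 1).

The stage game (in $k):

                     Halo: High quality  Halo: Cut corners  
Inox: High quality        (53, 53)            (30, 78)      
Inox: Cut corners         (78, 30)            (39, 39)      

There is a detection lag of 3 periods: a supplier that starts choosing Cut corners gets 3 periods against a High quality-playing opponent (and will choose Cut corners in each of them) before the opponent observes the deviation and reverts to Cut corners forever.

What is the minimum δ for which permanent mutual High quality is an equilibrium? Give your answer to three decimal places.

A deviator earns 78 for 3 periods, then 39 forever; cooperating earns 53 forever. Multiplying the IC by (1−δ):
53 ≥ 78(1−δ^3) + 39δ^3, so 39·δ^3 ≥ 25 and δ^3 ≥ 25/39.
δ ≥ (25/39)^(1/3) ≈ 0.862.

0.862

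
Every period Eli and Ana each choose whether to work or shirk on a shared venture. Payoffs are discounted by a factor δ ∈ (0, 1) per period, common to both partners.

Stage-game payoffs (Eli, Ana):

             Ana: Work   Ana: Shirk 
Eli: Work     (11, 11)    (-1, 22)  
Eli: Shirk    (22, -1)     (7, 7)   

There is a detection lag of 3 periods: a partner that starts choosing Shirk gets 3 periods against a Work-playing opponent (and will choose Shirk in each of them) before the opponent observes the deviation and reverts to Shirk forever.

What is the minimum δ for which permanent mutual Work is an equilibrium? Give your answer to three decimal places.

0.902

Deviating for the 3 undetected periods gains 22−11 = 11 per period over cooperation, then loses 11−7 = 4 per period forever once punishment starts.
Gain: 11(1 + δ + … + δ^2); loss: 4·δ^3/(1−δ).
No profitable deviation ⇔ 11(1−δ^3) ≤ 4·δ^3, i.e. δ^3 ≥ 11/(11+4) = 11/15.
Hence δ ≥ (11/15)^(1/3) ≈ 0.902.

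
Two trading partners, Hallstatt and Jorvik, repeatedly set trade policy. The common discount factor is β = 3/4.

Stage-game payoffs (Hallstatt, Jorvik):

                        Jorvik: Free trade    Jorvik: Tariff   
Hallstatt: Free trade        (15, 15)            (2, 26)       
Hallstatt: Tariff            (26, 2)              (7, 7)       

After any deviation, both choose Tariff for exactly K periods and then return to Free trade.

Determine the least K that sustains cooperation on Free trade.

Need Σ_{k=1}^{K} β^k ≥ (26−15)/(15−7) = 1.3750 at β = 3/4.
At K = 2 the sum is 1.3125 < 1.3750; at K = 3 it is 1.7344 ≥ 1.3750.
So the minimum punishment length is K = 3.

3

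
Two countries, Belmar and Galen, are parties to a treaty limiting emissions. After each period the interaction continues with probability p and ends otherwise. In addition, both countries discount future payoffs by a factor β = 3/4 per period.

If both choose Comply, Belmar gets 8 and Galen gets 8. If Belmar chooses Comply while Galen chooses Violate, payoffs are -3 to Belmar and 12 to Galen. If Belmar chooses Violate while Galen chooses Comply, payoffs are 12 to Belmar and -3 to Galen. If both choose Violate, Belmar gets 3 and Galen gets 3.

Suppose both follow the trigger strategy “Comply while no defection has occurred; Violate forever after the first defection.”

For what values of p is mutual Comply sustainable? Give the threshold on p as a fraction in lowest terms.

With continuation probability p and discount β, the effective per-period discount factor is βp.
Grim-trigger IC: βp ≥ (12−8)/(12−3) = 4/9.
So p ≥ (4/9)/(3/4) = 16/27.

16/27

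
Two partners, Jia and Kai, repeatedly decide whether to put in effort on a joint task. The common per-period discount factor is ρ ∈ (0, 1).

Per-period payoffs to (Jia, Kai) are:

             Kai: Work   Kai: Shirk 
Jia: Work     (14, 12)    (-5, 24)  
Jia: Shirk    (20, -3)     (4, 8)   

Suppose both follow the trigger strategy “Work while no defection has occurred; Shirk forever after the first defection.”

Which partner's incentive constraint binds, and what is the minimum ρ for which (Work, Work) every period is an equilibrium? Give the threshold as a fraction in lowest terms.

Jia: cooperation gives 14 each period; deviation gives 20 once then 4 forever.
  14/(1−ρ) ≥ 20 + 4ρ/(1−ρ) ⇒ ρ ≥ 6/16 = 3/8.
Kai: cooperation gives 12 each period; deviation gives 24 once then 8 forever.
  ρ ≥ 12/16 = 3/4.
Both must hold, so the binding constraint is Kai's: ρ ≥ 3/4.

Kai; ρ ≥ 3/4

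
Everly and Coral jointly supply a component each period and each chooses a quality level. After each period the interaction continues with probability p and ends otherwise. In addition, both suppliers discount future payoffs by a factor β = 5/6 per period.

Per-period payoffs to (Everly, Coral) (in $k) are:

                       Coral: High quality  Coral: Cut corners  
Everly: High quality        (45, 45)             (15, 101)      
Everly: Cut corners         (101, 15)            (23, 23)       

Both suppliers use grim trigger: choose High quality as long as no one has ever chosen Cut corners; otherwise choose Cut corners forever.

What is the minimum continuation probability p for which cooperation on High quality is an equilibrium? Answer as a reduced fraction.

Expected continuation weight on next period's payoff is β·p = 5/6·p, which plays the role of the discount factor.
Cooperation requires 5/6·p ≥ (101−45)/(101−23) = 28/39, hence p ≥ 56/65.

56/65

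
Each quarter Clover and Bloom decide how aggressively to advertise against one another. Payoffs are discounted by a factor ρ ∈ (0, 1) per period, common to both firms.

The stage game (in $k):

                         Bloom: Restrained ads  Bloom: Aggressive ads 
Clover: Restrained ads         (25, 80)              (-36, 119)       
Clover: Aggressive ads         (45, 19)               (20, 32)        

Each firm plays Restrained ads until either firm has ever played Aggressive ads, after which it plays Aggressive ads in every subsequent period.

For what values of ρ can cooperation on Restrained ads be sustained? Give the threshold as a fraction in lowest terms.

4/5

For Clover: deviation gain 45−25 = 20, per-period punishment loss 25−20 = 5. IC gives ρ ≥ 20/25 = 4/5.
For Bloom: gain 39, loss 48 per period, so ρ ≥ 39/87 = 13/29.
The tighter constraint is Clover's, so cooperation needs ρ ≥ 4/5.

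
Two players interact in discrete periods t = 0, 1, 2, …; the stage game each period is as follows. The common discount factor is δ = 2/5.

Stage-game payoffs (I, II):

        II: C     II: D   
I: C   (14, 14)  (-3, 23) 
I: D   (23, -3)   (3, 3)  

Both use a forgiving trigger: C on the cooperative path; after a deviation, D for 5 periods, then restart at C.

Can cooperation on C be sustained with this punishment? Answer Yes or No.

Comparing payoff streams over the 6 periods until play realigns: cooperate → 14(1+δ+…+δ^5); deviate → 23 + 3(δ+…+δ^5).
Cooperation is sustained iff (14−3)(δ+…+δ^5) ≥ 23−14.
δ+…+δ^5 = 2/5·(1−(2/5)^5)/(1−2/5) = 0.6598, and (23−14)/(14−3) = 0.8182.
0.6598 < 0.8182, so cooperation is not sustainable.

No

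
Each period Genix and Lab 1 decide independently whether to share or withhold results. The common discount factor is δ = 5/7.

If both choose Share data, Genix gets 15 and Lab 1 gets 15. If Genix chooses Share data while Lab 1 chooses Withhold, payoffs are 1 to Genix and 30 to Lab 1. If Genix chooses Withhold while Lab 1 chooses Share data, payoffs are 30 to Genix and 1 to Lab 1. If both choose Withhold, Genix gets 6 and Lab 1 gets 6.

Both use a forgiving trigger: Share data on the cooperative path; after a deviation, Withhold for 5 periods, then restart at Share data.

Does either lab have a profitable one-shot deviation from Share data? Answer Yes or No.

Comparing payoff streams over the 6 periods until play realigns: cooperate → 15(1+δ+…+δ^5); deviate → 30 + 6(δ+…+δ^5).
Cooperation is sustained iff (15−6)(δ+…+δ^5) ≥ 30−15.
δ+…+δ^5 = 5/7·(1−(5/7)^5)/(1−5/7) = 2.0352, and (30−15)/(15−6) = 1.6667.
2.0352 ≥ 1.6667, so cooperation is sustainable.

No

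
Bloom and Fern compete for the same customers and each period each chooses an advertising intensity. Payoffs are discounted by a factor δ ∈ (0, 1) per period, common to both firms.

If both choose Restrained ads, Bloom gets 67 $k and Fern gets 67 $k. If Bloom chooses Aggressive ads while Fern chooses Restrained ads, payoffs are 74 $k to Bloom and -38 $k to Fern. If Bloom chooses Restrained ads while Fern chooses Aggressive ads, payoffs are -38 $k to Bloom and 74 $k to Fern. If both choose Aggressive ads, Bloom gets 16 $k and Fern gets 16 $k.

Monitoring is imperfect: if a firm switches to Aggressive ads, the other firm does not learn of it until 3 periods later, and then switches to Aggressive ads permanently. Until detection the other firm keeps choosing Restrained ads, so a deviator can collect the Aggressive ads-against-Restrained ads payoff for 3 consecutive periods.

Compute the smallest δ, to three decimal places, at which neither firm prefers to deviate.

Deviating for the 3 undetected periods gains 74−67 = 7 per period over cooperation, then loses 67−16 = 51 per period forever once punishment starts.
Gain: 7(1 + δ + … + δ^2); loss: 51·δ^3/(1−δ).
No profitable deviation ⇔ 7(1−δ^3) ≤ 51·δ^3, i.e. δ^3 ≥ 7/(7+51) = 7/58.
Hence δ ≥ (7/58)^(1/3) ≈ 0.494.

0.494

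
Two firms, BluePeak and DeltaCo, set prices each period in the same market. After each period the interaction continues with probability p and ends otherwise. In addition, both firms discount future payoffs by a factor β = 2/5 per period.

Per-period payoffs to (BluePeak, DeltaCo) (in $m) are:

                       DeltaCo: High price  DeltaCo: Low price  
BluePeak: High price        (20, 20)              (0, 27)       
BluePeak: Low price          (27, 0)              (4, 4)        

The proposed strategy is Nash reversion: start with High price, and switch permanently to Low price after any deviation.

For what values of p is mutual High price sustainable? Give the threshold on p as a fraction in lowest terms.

35/46

With continuation probability p and discount β, the effective per-period discount factor is βp.
Grim-trigger IC: βp ≥ (27−20)/(27−4) = 7/23.
So p ≥ (7/23)/(2/5) = 35/46.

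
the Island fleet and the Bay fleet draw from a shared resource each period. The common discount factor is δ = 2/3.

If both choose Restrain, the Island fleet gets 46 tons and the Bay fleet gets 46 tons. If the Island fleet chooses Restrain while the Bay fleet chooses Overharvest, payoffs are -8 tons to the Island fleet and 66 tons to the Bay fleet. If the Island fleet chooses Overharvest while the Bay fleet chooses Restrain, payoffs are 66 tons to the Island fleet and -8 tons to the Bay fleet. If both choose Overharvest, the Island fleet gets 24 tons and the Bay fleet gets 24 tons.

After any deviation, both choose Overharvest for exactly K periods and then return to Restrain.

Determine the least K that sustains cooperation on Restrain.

Need Σ_{k=1}^{K} δ^k ≥ (66−46)/(46−24) = 0.9091 at δ = 2/3.
At K = 1 the sum is 0.6667 < 0.9091; at K = 2 it is 1.1111 ≥ 0.9091.
So the minimum punishment length is K = 2.

2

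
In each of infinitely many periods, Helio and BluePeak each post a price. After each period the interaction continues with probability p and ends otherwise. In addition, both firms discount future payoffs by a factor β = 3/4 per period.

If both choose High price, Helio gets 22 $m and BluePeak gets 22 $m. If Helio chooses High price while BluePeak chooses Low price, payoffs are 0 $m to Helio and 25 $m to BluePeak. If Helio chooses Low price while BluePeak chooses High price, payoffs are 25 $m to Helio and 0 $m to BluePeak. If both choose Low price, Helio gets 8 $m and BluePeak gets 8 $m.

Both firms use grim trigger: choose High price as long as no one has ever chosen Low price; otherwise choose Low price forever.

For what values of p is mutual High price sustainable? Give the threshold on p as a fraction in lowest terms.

4/17

Expected continuation weight on next period's payoff is β·p = 3/4·p, which plays the role of the discount factor.
Cooperation requires 3/4·p ≥ (25−22)/(25−8) = 3/17, hence p ≥ 4/17.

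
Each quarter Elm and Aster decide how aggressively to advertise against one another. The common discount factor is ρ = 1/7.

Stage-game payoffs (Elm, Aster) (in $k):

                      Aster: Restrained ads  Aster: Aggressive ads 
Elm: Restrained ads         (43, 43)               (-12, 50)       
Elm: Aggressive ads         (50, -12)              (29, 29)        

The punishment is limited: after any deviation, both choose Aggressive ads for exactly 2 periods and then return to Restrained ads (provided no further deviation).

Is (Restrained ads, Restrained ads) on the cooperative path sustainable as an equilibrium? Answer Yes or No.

A one-shot deviation gives 50 now, then 29 for 2 periods, then back to 43.
Gain from deviating: (50−43) today; loss: (43−29) in each of the next 2 periods.
No-deviation condition: (43−29)(ρ+…+ρ^2) ≥ 50−43, i.e. ρ+…+ρ^2 ≥ 1/2.
At ρ = 1/7: ρ+…+ρ^2 = 0.1633 < 0.5000.
So cooperation is not sustainable.

No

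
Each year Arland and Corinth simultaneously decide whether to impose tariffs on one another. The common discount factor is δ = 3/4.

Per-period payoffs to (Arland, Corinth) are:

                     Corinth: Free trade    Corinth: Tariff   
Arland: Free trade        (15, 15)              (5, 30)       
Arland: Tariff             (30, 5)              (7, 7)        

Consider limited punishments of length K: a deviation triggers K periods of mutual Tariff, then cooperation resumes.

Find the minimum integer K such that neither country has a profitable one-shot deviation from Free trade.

4

IC: δ(1−δ^K)/(1−δ) ≥ (30−15)/(15−7) = 15/8.
With δ = 3/4: need 1 − δ^K ≥ 15/8·(1−3/4)/(3/4), i.e. δ^K ≤ 0.3750.
Since (3/4)^3 = 0.4219 and (3/4)^4 = 0.3164, the smallest such K is 4.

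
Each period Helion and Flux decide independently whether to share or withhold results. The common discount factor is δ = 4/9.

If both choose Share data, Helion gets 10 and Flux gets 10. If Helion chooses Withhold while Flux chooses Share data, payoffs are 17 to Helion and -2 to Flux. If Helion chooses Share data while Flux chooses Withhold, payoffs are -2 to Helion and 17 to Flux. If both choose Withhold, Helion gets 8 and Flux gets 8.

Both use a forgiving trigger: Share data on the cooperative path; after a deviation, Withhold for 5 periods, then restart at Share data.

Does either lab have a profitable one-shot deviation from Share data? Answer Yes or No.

A one-shot deviation gives 17 now, then 8 for 5 periods, then back to 10.
Gain from deviating: (17−10) today; loss: (10−8) in each of the next 5 periods.
No-deviation condition: (10−8)(δ+…+δ^5) ≥ 17−10, i.e. δ+…+δ^5 ≥ 7/2.
At δ = 4/9: δ+…+δ^5 = 0.7861 < 3.5000.
So cooperation is not sustainable.

Yes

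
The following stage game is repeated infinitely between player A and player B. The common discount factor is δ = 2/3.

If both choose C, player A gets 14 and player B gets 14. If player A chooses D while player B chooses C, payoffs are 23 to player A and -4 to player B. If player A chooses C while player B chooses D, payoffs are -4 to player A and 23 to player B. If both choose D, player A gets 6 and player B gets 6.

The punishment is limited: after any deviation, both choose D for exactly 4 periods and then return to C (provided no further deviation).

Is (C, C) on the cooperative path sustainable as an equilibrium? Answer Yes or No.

Comparing payoff streams over the 5 periods until play realigns: cooperate → 14(1+δ+…+δ^4); deviate → 23 + 6(δ+…+δ^4).
Cooperation is sustained iff (14−6)(δ+…+δ^4) ≥ 23−14.
δ+…+δ^4 = 2/3·(1−(2/3)^4)/(1−2/3) = 1.6049, and (23−14)/(14−6) = 1.1250.
1.6049 ≥ 1.1250, so cooperation is sustainable.

Yes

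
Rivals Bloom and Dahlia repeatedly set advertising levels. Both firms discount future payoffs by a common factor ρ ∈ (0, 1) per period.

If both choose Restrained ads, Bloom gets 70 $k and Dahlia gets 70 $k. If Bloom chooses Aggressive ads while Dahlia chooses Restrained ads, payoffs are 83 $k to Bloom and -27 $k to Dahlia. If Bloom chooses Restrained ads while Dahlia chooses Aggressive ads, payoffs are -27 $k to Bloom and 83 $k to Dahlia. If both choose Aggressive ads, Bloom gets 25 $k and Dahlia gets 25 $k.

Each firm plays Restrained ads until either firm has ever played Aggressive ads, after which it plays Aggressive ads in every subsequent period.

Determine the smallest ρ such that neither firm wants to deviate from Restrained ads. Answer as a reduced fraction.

70/(1−ρ) ≥ 83 + 25ρ/(1−ρ)
70 ≥ 83 − 58ρ
ρ ≥ 13/58.

13/58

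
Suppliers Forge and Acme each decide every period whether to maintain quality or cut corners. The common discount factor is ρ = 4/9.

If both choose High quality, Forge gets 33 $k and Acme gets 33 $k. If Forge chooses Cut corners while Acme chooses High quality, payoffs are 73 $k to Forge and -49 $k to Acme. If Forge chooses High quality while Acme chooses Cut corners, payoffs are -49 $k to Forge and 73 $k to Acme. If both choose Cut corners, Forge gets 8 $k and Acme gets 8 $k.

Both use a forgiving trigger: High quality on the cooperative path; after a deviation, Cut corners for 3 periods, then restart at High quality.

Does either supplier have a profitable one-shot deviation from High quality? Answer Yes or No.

IC: ρ+…+ρ^3 ≥ (73−33)/(33−8) = 8/5.
At ρ = 4/9: partial sum = 0.7298 < 1.6000. Cooperation not sustainable.

Yes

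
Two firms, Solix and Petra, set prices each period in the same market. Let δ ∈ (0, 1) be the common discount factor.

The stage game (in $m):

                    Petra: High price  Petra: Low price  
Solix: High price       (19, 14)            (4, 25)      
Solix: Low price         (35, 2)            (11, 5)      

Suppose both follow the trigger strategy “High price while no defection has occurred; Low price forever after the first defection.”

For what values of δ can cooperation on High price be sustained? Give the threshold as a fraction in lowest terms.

Solix: cooperation gives 19 each period; deviation gives 35 once then 11 forever.
  19/(1−δ) ≥ 35 + 11δ/(1−δ) ⇒ δ ≥ 16/24 = 2/3.
Petra: cooperation gives 14 each period; deviation gives 25 once then 5 forever.
  δ ≥ 11/20.
Both must hold, so the binding constraint is Solix's: δ ≥ 2/3.

2/3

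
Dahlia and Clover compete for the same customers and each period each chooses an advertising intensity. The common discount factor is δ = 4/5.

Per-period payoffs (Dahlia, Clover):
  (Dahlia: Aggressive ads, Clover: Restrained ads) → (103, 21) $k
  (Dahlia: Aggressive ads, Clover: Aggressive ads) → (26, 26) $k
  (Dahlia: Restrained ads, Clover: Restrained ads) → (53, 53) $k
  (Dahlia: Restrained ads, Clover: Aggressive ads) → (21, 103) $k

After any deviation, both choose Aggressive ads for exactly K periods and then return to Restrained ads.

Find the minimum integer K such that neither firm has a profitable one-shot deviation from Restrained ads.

3

IC: δ(1−δ^K)/(1−δ) ≥ (103−53)/(53−26) = 50/27.
With δ = 4/5: need 1 − δ^K ≥ 50/27·(1−4/5)/(4/5), i.e. δ^K ≤ 0.5370.
Since (4/5)^2 = 0.6400 and (4/5)^3 = 0.5120, the smallest such K is 3.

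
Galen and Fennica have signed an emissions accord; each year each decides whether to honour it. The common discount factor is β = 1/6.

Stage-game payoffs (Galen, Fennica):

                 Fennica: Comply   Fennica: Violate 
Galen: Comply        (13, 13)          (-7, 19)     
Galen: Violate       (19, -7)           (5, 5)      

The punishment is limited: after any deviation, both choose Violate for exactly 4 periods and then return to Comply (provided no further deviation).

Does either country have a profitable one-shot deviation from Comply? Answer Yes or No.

Comparing payoff streams over the 5 periods until play realigns: cooperate → 13(1+β+…+β^4); deviate → 19 + 5(β+…+β^4).
Cooperation is sustained iff (13−5)(β+…+β^4) ≥ 19−13.
β+…+β^4 = 1/6·(1−(1/6)^4)/(1−1/6) = 0.1998, and (19−13)/(13−5) = 0.7500.
0.1998 < 0.7500, so cooperation is not sustainable.

Yes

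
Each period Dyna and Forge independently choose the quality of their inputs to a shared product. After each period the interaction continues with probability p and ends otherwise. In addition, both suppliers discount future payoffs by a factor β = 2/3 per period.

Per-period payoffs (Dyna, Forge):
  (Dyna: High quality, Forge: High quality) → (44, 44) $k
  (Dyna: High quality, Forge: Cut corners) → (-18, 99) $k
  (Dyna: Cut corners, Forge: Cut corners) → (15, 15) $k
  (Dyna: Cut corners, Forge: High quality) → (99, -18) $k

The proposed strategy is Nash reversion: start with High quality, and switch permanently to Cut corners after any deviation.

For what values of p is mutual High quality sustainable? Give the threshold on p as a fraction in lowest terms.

With continuation probability p and discount β, the effective per-period discount factor is βp.
Grim-trigger IC: βp ≥ (99−44)/(99−15) = 55/84.
So p ≥ (55/84)/(2/3) = 55/56.

55/56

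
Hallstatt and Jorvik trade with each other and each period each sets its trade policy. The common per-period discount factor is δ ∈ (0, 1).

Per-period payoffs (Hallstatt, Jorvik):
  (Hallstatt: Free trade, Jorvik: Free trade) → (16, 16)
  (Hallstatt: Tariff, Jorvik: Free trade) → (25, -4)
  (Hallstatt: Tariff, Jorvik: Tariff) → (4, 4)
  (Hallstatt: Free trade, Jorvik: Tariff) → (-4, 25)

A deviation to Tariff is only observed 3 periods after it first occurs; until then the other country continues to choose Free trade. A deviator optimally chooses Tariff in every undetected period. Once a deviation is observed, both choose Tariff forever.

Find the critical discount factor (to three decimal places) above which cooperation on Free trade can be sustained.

0.754

The best deviation is to choose Tariff for all 3 undetected periods, earning 25 each, then 4 forever once detected.
Deviation value: 25(1−δ^3)/(1−δ) + 4δ^3/(1−δ); cooperation value: 16/(1−δ).
IC: 16 ≥ 25(1−δ^3) + 4δ^3 = 25 − 21δ^3.
So δ^3 ≥ 9/21 = 3/7, giving δ ≥ (3/7)^(1/3) ≈ 0.754.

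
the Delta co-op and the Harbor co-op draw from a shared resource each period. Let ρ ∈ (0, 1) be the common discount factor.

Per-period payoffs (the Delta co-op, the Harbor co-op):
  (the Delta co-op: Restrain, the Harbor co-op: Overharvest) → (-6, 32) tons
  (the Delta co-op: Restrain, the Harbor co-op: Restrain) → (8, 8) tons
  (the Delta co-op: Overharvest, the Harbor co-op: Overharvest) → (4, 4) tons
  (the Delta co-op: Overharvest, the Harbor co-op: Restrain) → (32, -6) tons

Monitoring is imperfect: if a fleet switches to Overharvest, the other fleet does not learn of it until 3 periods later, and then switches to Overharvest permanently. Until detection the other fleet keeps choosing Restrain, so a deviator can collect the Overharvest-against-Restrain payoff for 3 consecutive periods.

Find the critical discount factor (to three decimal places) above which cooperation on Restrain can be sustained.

Deviating for the 3 undetected periods gains 32−8 = 24 per period over cooperation, then loses 8−4 = 4 per period forever once punishment starts.
Gain: 24(1 + ρ + … + ρ^2); loss: 4·ρ^3/(1−ρ).
No profitable deviation ⇔ 24(1−ρ^3) ≤ 4·ρ^3, i.e. ρ^3 ≥ 24/(24+4) = 6/7.
Hence ρ ≥ (6/7)^(1/3) ≈ 0.950.

0.950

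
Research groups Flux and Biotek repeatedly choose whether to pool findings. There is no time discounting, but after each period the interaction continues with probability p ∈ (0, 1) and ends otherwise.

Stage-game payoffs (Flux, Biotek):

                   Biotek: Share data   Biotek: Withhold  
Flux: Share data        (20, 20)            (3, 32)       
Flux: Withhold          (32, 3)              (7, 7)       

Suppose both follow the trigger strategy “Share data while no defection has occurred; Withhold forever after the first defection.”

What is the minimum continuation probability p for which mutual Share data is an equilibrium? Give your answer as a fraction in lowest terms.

Expected cooperation value is 20 + p·20 + p²·20 + … = 20/(1−p); deviation gives 32 + p·7/(1−p).
20 ≥ 32(1−p) + 7p ⇒ 25p ≥ 12 ⇒ p ≥ 12/25.

12/25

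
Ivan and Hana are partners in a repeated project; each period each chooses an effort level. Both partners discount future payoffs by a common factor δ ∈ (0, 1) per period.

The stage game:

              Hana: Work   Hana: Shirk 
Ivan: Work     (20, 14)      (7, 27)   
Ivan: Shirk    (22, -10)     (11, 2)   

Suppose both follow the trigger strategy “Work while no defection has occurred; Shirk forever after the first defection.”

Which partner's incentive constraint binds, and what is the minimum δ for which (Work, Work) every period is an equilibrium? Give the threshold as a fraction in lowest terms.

Hana; δ ≥ 13/25

Ivan: cooperation gives 20 each period; deviation gives 22 once then 11 forever.
  20/(1−δ) ≥ 22 + 11δ/(1−δ) ⇒ δ ≥ 2/11.
Hana: cooperation gives 14 each period; deviation gives 27 once then 2 forever.
  δ ≥ 13/25.
Both must hold, so the binding constraint is Hana's: δ ≥ 13/25.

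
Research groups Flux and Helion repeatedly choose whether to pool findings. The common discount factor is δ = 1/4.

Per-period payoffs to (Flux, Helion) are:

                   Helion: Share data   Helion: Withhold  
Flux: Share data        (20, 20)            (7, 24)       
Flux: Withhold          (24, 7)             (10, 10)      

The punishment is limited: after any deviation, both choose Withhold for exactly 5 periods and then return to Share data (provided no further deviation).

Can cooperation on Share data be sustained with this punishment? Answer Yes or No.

No

A one-shot deviation gives 24 now, then 10 for 5 periods, then back to 20.
Gain from deviating: (24−20) today; loss: (20−10) in each of the next 5 periods.
No-deviation condition: (20−10)(δ+…+δ^5) ≥ 24−20, i.e. δ+…+δ^5 ≥ 2/5.
At δ = 1/4: δ+…+δ^5 = 0.3330 < 0.4000.
So cooperation is not sustainable.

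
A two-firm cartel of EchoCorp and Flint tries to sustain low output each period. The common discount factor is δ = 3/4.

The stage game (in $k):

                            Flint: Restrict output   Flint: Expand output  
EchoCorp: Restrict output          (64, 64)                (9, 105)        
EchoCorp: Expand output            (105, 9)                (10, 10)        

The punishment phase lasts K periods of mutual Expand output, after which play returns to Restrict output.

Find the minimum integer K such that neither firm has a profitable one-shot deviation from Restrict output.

IC: δ(1−δ^K)/(1−δ) ≥ (105−64)/(64−10) = 41/54.
With δ = 3/4: need 1 − δ^K ≥ 41/54·(1−3/4)/(3/4), i.e. δ^K ≤ 0.7469.
Since (3/4)^1 = 0.7500 and (3/4)^2 = 0.5625, the smallest such K is 2.

2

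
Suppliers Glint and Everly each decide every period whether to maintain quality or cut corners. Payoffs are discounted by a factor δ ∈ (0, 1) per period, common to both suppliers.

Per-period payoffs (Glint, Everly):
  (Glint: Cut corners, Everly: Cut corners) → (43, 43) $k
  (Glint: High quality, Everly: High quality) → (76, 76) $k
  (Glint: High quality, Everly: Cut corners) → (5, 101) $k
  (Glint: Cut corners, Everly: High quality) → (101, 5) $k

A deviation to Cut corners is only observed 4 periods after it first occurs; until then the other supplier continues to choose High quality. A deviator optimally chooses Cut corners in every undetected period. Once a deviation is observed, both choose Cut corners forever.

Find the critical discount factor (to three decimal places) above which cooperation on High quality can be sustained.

0.810

Deviating for the 4 undetected periods gains 101−76 = 25 per period over cooperation, then loses 76−43 = 33 per period forever once punishment starts.
Gain: 25(1 + δ + … + δ^3); loss: 33·δ^4/(1−δ).
No profitable deviation ⇔ 25(1−δ^4) ≤ 33·δ^4, i.e. δ^4 ≥ 25/(25+33) = 25/58.
Hence δ ≥ (25/58)^(1/4) ≈ 0.810.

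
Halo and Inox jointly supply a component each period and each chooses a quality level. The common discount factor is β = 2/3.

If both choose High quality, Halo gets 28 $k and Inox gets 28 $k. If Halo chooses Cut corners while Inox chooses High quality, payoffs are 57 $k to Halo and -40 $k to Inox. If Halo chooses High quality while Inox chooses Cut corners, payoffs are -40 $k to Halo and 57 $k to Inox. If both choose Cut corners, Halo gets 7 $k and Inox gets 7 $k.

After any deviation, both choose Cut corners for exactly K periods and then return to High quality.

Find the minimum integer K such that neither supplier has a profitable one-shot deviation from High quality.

3

IC: β(1−β^K)/(1−β) ≥ (57−28)/(28−7) = 29/21.
With β = 2/3: need 1 − β^K ≥ 29/21·(1−2/3)/(2/3), i.e. β^K ≤ 0.3095.
Since (2/3)^2 = 0.4444 and (2/3)^3 = 0.2963, the smallest such K is 3.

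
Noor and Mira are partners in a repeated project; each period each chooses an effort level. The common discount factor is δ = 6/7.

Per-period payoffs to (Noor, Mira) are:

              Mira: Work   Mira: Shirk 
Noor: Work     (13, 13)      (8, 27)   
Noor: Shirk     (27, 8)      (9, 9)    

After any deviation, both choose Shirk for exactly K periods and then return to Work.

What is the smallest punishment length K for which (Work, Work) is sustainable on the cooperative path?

Need Σ_{k=1}^{K} δ^k ≥ (27−13)/(13−9) = 3.5000 at δ = 6/7.
At K = 5 the sum is 3.2240 < 3.5000; at K = 6 it is 3.6206 ≥ 3.5000.
So the minimum punishment length is K = 6.

6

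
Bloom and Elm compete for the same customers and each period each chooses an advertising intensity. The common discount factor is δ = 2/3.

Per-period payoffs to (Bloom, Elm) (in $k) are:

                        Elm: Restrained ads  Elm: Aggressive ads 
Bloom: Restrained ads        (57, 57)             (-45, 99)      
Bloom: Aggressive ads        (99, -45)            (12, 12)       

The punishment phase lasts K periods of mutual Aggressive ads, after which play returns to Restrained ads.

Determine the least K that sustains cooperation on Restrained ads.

IC: δ(1−δ^K)/(1−δ) ≥ (99−57)/(57−12) = 14/15.
With δ = 2/3: need 1 − δ^K ≥ 14/15·(1−2/3)/(2/3), i.e. δ^K ≤ 0.5333.
Since (2/3)^1 = 0.6667 and (2/3)^2 = 0.4444, the smallest such K is 2.

2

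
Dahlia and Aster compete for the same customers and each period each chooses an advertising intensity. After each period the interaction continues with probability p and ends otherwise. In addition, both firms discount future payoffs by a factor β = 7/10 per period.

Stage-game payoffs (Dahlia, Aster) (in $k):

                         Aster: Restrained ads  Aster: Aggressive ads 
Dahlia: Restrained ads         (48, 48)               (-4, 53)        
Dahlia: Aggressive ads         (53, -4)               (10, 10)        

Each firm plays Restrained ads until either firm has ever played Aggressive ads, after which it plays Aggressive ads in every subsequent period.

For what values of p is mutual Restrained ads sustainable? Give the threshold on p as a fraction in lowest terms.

50/301

With continuation probability p and discount β, the effective per-period discount factor is βp.
Grim-trigger IC: βp ≥ (53−48)/(53−10) = 5/43.
So p ≥ (5/43)/(7/10) = 50/301.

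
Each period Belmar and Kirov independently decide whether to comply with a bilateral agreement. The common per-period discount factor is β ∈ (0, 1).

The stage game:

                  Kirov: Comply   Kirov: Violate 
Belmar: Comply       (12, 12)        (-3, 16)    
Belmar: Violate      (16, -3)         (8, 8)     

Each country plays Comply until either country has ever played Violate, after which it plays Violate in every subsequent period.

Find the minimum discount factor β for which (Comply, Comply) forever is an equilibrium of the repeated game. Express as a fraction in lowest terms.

Under grim trigger the critical discount factor is (T−C)/(T−P) with T = 16, C = 12, P = 8.
β* = (16−12)/(16−8) = 4/8 = 1/2.

1/2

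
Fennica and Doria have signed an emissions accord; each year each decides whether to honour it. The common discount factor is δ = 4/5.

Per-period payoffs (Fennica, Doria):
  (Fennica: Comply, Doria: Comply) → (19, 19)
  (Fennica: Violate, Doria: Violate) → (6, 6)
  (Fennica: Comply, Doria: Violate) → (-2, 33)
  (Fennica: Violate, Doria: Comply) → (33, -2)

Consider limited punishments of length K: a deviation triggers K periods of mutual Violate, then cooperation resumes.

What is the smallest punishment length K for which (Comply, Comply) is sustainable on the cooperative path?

No profitable deviation requires (19−6)(δ+…+δ^K) ≥ 33−19, i.e. δ+…+δ^K ≥ 14/13 ≈ 1.0769.
With δ = 4/5, the partial sums are K=1: 0.8000, K=2: 1.4400.
K = 2 is the first length at which the sum reaches 1.0769.

2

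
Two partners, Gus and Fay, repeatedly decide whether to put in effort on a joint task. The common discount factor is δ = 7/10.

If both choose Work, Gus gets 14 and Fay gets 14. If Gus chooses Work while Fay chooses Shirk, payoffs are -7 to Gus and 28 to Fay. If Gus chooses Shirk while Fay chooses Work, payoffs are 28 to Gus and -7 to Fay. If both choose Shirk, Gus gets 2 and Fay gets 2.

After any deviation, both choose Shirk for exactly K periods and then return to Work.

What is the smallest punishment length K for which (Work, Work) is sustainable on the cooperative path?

Need Σ_{k=1}^{K} δ^k ≥ (28−14)/(14−2) = 1.1667 at δ = 7/10.
At K = 1 the sum is 0.7000 < 1.1667; at K = 2 it is 1.1900 ≥ 1.1667.
So the minimum punishment length is K = 2.

2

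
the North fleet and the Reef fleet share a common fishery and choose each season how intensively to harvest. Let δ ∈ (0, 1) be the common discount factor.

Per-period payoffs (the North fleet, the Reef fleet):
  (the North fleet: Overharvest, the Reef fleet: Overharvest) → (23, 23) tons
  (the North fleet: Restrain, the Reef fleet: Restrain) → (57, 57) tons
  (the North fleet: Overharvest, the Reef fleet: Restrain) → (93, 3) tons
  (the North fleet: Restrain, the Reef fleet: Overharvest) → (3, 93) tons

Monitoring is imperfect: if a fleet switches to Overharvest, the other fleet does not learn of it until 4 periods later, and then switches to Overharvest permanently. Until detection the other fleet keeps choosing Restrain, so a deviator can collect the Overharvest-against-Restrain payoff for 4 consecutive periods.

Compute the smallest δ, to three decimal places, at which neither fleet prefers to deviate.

0.847

The best deviation is to choose Overharvest for all 4 undetected periods, earning 93 each, then 23 forever once detected.
Deviation value: 93(1−δ^4)/(1−δ) + 23δ^4/(1−δ); cooperation value: 57/(1−δ).
IC: 57 ≥ 93(1−δ^4) + 23δ^4 = 93 − 70δ^4.
So δ^4 ≥ 36/70 = 18/35, giving δ ≥ (18/35)^(1/4) ≈ 0.847.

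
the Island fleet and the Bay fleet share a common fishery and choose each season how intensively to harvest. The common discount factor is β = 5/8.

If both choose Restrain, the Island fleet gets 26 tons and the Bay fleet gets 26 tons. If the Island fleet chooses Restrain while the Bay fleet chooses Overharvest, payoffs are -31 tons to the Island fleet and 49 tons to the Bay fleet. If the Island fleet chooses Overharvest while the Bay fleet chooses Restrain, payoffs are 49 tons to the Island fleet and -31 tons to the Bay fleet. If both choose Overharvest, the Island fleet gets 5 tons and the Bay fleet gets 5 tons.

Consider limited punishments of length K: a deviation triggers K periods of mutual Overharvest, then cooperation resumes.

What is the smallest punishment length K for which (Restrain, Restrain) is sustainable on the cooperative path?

No profitable deviation requires (26−5)(β+…+β^K) ≥ 49−26, i.e. β+…+β^K ≥ 23/21 ≈ 1.0952.
With β = 5/8, the partial sums are K=1: 0.6250, K=2: 1.0156, K=3: 1.2598.
K = 3 is the first length at which the sum reaches 1.0952.

3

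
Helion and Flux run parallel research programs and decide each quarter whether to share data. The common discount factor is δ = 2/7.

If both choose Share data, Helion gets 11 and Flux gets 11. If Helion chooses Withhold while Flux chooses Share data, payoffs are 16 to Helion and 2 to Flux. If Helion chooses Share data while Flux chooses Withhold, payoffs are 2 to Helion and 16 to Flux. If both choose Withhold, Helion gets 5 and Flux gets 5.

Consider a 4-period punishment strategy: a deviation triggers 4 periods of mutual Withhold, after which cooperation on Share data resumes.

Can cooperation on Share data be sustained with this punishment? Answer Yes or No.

No

A one-shot deviation gives 16 now, then 5 for 4 periods, then back to 11.
Gain from deviating: (16−11) today; loss: (11−5) in each of the next 4 periods.
No-deviation condition: (11−5)(δ+…+δ^4) ≥ 16−11, i.e. δ+…+δ^4 ≥ 5/6.
At δ = 2/7: δ+…+δ^4 = 0.3973 < 0.8333.
So cooperation is not sustainable.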